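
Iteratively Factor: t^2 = (t)*(t)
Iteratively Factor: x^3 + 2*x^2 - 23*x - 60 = (x + 3)*(x^2 - x - 20) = (x - 5)*(x + 3)*(x + 4)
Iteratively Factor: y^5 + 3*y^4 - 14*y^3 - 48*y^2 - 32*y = (y + 1)*(y^4 + 2*y^3 - 16*y^2 - 32*y) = (y - 4)*(y + 1)*(y^3 + 6*y^2 + 8*y) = (y - 4)*(y + 1)*(y + 4)*(y^2 + 2*y) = (y - 4)*(y + 1)*(y + 2)*(y + 4)*(y)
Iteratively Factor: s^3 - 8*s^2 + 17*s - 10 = (s - 5)*(s^2 - 3*s + 2) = (s - 5)*(s - 1)*(s - 2)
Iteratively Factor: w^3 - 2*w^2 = (w - 2)*(w^2) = w*(w - 2)*(w)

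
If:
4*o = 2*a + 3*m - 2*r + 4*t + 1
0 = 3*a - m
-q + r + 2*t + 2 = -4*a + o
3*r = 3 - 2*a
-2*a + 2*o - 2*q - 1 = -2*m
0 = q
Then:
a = 24/29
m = 72/29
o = -67/58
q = 0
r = 13/29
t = -401/116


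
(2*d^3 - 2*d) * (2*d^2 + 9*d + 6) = 4*d^5 + 18*d^4 + 8*d^3 - 18*d^2 - 12*d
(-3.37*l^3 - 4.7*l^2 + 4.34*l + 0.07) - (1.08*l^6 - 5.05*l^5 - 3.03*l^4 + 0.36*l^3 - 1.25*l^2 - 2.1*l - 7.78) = -1.08*l^6 + 5.05*l^5 + 3.03*l^4 - 3.73*l^3 - 3.45*l^2 + 6.44*l + 7.85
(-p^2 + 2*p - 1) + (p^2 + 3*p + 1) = 5*p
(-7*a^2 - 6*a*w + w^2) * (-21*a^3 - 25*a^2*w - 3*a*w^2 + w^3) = 147*a^5 + 301*a^4*w + 150*a^3*w^2 - 14*a^2*w^3 - 9*a*w^4 + w^5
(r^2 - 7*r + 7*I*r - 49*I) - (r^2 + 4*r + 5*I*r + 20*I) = -11*r + 2*I*r - 69*I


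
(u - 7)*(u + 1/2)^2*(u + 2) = u^4 - 4*u^3 - 75*u^2/4 - 61*u/4 - 7/2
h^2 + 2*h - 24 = (h - 4)*(h + 6)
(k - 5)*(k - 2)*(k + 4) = k^3 - 3*k^2 - 18*k + 40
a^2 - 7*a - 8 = (a - 8)*(a + 1)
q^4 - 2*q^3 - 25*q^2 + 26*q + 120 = (q - 5)*(q - 3)*(q + 2)*(q + 4)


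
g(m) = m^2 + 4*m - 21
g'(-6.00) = -8.00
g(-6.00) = -9.00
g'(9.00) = 22.00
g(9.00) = 96.00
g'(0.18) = 4.36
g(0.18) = -20.25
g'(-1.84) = 0.32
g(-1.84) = -24.97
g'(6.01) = 16.02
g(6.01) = 39.16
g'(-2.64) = -1.28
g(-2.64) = -24.59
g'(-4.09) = -4.18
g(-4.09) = -20.63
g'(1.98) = 7.96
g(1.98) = -9.16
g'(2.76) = 9.52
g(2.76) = -2.34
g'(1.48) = 6.96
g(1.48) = -12.89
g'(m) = 2*m + 4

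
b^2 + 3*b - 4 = (b - 1)*(b + 4)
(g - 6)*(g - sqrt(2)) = g^2 - 6*g - sqrt(2)*g + 6*sqrt(2)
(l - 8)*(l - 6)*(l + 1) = l^3 - 13*l^2 + 34*l + 48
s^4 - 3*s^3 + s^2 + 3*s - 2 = (s - 2)*(s - 1)^2*(s + 1)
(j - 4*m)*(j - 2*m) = j^2 - 6*j*m + 8*m^2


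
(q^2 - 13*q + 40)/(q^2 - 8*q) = (q - 5)/q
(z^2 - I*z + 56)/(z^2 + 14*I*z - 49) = (z - 8*I)/(z + 7*I)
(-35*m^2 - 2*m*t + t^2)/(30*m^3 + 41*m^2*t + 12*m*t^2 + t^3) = (-7*m + t)/(6*m^2 + 7*m*t + t^2)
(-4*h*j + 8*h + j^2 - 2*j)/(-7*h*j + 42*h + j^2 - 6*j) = (4*h*j - 8*h - j^2 + 2*j)/(7*h*j - 42*h - j^2 + 6*j)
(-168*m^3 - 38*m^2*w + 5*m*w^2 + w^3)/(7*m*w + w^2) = -24*m^2/w - 2*m + w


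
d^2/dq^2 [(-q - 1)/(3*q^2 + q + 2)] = 2*(-(q + 1)*(6*q + 1)^2 + (9*q + 4)*(3*q^2 + q + 2))/(3*q^2 + q + 2)^3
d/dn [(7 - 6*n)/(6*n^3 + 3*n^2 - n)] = (72*n^3 - 108*n^2 - 42*n + 7)/(n^2*(36*n^4 + 36*n^3 - 3*n^2 - 6*n + 1))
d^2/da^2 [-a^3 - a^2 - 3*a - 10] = -6*a - 2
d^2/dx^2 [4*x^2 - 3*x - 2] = 8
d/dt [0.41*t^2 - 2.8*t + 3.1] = 0.82*t - 2.8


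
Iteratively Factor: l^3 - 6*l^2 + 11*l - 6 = (l - 1)*(l^2 - 5*l + 6) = (l - 3)*(l - 1)*(l - 2)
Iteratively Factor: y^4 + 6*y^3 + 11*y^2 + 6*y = (y + 1)*(y^3 + 5*y^2 + 6*y) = (y + 1)*(y + 3)*(y^2 + 2*y) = (y + 1)*(y + 2)*(y + 3)*(y)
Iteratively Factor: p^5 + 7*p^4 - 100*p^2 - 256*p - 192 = (p + 2)*(p^4 + 5*p^3 - 10*p^2 - 80*p - 96) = (p + 2)^2*(p^3 + 3*p^2 - 16*p - 48) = (p + 2)^2*(p + 3)*(p^2 - 16) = (p + 2)^2*(p + 3)*(p + 4)*(p - 4)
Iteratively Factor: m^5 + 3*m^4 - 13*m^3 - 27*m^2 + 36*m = (m + 4)*(m^4 - m^3 - 9*m^2 + 9*m) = (m + 3)*(m + 4)*(m^3 - 4*m^2 + 3*m) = (m - 3)*(m + 3)*(m + 4)*(m^2 - m) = (m - 3)*(m - 1)*(m + 3)*(m + 4)*(m)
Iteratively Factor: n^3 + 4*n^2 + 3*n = (n + 3)*(n^2 + n) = n*(n + 3)*(n + 1)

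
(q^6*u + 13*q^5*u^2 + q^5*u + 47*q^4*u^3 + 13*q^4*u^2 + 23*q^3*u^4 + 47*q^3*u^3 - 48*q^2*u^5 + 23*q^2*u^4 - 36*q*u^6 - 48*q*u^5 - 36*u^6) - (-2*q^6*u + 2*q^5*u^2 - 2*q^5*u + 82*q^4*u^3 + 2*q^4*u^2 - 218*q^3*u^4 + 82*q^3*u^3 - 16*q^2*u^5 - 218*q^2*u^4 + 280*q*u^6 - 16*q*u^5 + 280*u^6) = 3*q^6*u + 11*q^5*u^2 + 3*q^5*u - 35*q^4*u^3 + 11*q^4*u^2 + 241*q^3*u^4 - 35*q^3*u^3 - 32*q^2*u^5 + 241*q^2*u^4 - 316*q*u^6 - 32*q*u^5 - 316*u^6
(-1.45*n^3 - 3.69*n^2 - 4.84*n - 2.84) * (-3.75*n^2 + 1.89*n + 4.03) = 5.4375*n^5 + 11.097*n^4 + 5.3324*n^3 - 13.3683*n^2 - 24.8728*n - 11.4452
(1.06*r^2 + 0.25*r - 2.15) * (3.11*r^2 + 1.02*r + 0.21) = 3.2966*r^4 + 1.8587*r^3 - 6.2089*r^2 - 2.1405*r - 0.4515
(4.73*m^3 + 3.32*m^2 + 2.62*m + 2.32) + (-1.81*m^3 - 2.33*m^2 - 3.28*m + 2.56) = 2.92*m^3 + 0.99*m^2 - 0.66*m + 4.88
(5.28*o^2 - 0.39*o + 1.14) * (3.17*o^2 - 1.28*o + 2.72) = 16.7376*o^4 - 7.9947*o^3 + 18.4746*o^2 - 2.52*o + 3.1008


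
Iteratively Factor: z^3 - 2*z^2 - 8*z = (z - 4)*(z^2 + 2*z) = z*(z - 4)*(z + 2)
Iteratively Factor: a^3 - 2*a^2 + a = (a - 1)*(a^2 - a) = a*(a - 1)*(a - 1)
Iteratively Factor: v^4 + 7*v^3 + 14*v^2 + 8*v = (v + 2)*(v^3 + 5*v^2 + 4*v) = (v + 2)*(v + 4)*(v^2 + v) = v*(v + 2)*(v + 4)*(v + 1)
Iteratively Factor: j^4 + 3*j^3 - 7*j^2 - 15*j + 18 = (j - 2)*(j^3 + 5*j^2 + 3*j - 9) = (j - 2)*(j + 3)*(j^2 + 2*j - 3) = (j - 2)*(j + 3)^2*(j - 1)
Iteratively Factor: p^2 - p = (p - 1)*(p)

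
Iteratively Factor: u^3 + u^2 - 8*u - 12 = (u + 2)*(u^2 - u - 6) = (u - 3)*(u + 2)*(u + 2)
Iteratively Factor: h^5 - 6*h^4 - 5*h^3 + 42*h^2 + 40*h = (h)*(h^4 - 6*h^3 - 5*h^2 + 42*h + 40) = h*(h + 2)*(h^3 - 8*h^2 + 11*h + 20) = h*(h + 1)*(h + 2)*(h^2 - 9*h + 20) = h*(h - 5)*(h + 1)*(h + 2)*(h - 4)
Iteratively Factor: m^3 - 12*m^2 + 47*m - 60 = (m - 4)*(m^2 - 8*m + 15) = (m - 5)*(m - 4)*(m - 3)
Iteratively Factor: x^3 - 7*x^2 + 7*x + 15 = (x + 1)*(x^2 - 8*x + 15) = (x - 5)*(x + 1)*(x - 3)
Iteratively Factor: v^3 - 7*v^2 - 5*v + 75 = (v - 5)*(v^2 - 2*v - 15) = (v - 5)^2*(v + 3)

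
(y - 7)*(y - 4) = y^2 - 11*y + 28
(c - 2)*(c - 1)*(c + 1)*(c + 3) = c^4 + c^3 - 7*c^2 - c + 6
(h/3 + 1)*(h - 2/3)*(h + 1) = h^3/3 + 10*h^2/9 + h/9 - 2/3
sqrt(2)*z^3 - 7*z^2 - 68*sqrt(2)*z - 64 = (z - 8*sqrt(2))*(z + 4*sqrt(2))*(sqrt(2)*z + 1)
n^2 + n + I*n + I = (n + 1)*(n + I)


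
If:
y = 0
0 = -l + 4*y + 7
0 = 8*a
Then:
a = 0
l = 7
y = 0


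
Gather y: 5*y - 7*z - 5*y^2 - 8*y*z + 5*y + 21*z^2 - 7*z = -5*y^2 + y*(10 - 8*z) + 21*z^2 - 14*z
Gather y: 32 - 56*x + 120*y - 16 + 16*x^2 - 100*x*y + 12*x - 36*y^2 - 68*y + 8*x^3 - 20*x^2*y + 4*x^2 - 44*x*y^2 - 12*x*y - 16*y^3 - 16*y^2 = 8*x^3 + 20*x^2 - 44*x - 16*y^3 + y^2*(-44*x - 52) + y*(-20*x^2 - 112*x + 52) + 16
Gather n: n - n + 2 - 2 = 0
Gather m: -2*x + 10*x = 8*x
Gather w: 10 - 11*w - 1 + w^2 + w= w^2 - 10*w + 9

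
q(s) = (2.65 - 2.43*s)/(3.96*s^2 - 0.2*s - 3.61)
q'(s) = (0.2 - 7.92*s)*(2.65 - 2.43*s)/(3.96*s^2 - 0.2*s - 3.61)^2 - 2.43/(3.96*s^2 - 0.2*s - 3.61)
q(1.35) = -0.19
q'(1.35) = -0.13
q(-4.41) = 0.18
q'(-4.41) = 0.05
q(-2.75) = 0.35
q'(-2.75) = 0.19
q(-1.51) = 1.10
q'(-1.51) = 1.92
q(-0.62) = -2.12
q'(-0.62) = 6.75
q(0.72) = -0.53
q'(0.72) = -0.28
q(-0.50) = -1.53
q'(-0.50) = 3.50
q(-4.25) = 0.19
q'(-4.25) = 0.06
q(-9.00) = 0.08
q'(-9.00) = 0.01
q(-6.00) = 0.12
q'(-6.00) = 0.02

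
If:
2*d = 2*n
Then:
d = n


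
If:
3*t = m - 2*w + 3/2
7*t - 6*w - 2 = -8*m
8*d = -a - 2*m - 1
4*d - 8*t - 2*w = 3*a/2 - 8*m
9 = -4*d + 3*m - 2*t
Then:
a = 1657/417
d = -3395/3336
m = 1321/834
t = -37/417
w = 1397/834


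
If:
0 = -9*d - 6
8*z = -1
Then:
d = -2/3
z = -1/8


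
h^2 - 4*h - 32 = (h - 8)*(h + 4)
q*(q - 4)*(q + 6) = q^3 + 2*q^2 - 24*q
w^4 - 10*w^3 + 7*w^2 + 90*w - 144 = (w - 8)*(w - 3)*(w - 2)*(w + 3)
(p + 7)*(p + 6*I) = p^2 + 7*p + 6*I*p + 42*I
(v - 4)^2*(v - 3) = v^3 - 11*v^2 + 40*v - 48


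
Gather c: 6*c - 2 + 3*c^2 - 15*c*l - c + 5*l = 3*c^2 + c*(5 - 15*l) + 5*l - 2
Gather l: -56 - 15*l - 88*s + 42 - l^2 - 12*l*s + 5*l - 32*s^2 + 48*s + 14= -l^2 + l*(-12*s - 10) - 32*s^2 - 40*s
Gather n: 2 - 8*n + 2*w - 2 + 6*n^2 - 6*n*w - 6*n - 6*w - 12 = 6*n^2 + n*(-6*w - 14) - 4*w - 12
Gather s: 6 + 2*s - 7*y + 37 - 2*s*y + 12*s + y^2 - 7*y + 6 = s*(14 - 2*y) + y^2 - 14*y + 49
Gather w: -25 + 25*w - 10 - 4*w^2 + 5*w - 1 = -4*w^2 + 30*w - 36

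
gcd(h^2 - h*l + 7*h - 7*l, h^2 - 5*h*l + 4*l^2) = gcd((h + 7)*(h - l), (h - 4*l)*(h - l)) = h - l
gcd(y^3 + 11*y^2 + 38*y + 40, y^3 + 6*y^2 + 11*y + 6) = y + 2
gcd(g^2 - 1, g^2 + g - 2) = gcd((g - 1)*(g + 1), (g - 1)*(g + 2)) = g - 1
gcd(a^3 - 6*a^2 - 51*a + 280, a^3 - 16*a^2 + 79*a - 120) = a^2 - 13*a + 40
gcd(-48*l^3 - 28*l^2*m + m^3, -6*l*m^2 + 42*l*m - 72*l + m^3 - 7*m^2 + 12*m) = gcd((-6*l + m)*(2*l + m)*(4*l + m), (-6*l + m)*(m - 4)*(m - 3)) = 6*l - m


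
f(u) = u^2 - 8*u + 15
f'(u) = 2*u - 8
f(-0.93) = 23.30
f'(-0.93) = -9.86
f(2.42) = 1.50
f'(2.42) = -3.16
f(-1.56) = 29.91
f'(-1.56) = -11.12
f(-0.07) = 15.56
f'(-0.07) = -8.14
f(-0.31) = 17.58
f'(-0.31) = -8.62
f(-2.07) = 35.84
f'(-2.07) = -12.14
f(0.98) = 8.12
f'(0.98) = -6.04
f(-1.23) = 26.35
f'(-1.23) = -10.46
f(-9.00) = 168.00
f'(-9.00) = -26.00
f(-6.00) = 99.00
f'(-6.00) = -20.00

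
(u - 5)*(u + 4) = u^2 - u - 20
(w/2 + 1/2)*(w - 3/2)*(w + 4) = w^3/2 + 7*w^2/4 - 7*w/4 - 3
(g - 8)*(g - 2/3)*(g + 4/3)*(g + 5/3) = g^4 - 17*g^3/3 - 166*g^2/9 - 88*g/27 + 320/27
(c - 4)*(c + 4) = c^2 - 16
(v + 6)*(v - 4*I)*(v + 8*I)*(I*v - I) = I*v^4 - 4*v^3 + 5*I*v^3 - 20*v^2 + 26*I*v^2 + 24*v + 160*I*v - 192*I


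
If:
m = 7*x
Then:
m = 7*x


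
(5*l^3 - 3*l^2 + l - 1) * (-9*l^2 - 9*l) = -45*l^5 - 18*l^4 + 18*l^3 + 9*l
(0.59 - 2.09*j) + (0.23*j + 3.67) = 4.26 - 1.86*j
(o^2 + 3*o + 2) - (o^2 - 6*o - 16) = 9*o + 18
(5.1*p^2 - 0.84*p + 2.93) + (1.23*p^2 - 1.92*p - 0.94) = 6.33*p^2 - 2.76*p + 1.99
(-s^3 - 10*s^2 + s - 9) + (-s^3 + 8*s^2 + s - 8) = -2*s^3 - 2*s^2 + 2*s - 17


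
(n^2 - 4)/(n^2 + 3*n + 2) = (n - 2)/(n + 1)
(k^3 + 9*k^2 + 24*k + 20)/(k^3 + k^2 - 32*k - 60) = (k + 2)/(k - 6)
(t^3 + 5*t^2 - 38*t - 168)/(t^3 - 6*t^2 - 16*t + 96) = (t + 7)/(t - 4)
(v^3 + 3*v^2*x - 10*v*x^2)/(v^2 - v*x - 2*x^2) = v*(v + 5*x)/(v + x)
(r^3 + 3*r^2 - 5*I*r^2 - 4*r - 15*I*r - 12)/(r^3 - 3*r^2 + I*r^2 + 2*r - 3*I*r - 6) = (r^2 + r*(3 - 4*I) - 12*I)/(r^2 + r*(-3 + 2*I) - 6*I)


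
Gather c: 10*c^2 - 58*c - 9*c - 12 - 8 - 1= 10*c^2 - 67*c - 21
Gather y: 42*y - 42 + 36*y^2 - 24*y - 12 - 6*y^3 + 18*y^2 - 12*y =-6*y^3 + 54*y^2 + 6*y - 54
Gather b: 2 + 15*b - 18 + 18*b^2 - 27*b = 18*b^2 - 12*b - 16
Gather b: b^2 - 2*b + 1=b^2 - 2*b + 1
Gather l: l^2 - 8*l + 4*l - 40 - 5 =l^2 - 4*l - 45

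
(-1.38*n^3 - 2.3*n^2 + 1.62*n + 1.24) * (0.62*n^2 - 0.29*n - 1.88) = -0.8556*n^5 - 1.0258*n^4 + 4.2658*n^3 + 4.623*n^2 - 3.4052*n - 2.3312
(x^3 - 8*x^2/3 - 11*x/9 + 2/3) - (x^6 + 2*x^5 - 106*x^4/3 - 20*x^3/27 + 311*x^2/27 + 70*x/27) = -x^6 - 2*x^5 + 106*x^4/3 + 47*x^3/27 - 383*x^2/27 - 103*x/27 + 2/3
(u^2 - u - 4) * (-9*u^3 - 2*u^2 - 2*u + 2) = -9*u^5 + 7*u^4 + 36*u^3 + 12*u^2 + 6*u - 8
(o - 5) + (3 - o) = -2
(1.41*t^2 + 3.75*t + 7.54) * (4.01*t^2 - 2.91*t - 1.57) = 5.6541*t^4 + 10.9344*t^3 + 17.1092*t^2 - 27.8289*t - 11.8378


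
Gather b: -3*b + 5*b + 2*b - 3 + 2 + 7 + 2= 4*b + 8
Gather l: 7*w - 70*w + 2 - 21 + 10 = -63*w - 9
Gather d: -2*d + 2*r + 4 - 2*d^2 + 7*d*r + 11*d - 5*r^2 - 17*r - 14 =-2*d^2 + d*(7*r + 9) - 5*r^2 - 15*r - 10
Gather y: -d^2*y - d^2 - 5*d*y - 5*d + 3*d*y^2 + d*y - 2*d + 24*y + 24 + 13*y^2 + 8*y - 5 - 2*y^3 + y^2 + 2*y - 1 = -d^2 - 7*d - 2*y^3 + y^2*(3*d + 14) + y*(-d^2 - 4*d + 34) + 18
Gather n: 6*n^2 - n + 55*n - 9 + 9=6*n^2 + 54*n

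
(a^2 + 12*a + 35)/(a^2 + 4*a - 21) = (a + 5)/(a - 3)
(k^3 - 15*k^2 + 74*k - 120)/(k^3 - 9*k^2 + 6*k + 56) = (k^2 - 11*k + 30)/(k^2 - 5*k - 14)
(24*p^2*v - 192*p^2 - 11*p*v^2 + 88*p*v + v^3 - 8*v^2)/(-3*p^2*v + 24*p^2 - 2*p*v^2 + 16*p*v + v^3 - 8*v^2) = (-8*p + v)/(p + v)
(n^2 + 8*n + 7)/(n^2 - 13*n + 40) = (n^2 + 8*n + 7)/(n^2 - 13*n + 40)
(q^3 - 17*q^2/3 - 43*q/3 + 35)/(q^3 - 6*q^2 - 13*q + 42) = (q - 5/3)/(q - 2)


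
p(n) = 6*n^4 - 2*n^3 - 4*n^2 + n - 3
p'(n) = 24*n^3 - 6*n^2 - 8*n + 1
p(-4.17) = 1882.54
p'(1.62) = 74.33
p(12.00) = 120393.00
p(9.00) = 37590.00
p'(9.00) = 16939.00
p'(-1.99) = -195.97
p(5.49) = 5001.55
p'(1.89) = 126.48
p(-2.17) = 129.47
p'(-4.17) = -1810.25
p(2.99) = 390.32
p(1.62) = 20.94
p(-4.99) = 3861.00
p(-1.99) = 89.03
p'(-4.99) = -3090.52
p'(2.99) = 564.98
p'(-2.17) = -255.13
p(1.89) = 47.66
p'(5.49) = 3747.50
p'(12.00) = 40513.00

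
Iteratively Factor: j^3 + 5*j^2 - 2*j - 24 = (j + 4)*(j^2 + j - 6) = (j + 3)*(j + 4)*(j - 2)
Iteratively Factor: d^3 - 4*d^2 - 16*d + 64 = (d - 4)*(d^2 - 16) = (d - 4)*(d + 4)*(d - 4)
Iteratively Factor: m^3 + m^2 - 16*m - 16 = (m + 1)*(m^2 - 16) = (m + 1)*(m + 4)*(m - 4)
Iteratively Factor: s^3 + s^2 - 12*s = (s - 3)*(s^2 + 4*s) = (s - 3)*(s + 4)*(s)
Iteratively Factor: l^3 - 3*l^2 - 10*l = (l - 5)*(l^2 + 2*l) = (l - 5)*(l + 2)*(l)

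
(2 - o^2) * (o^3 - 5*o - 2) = -o^5 + 7*o^3 + 2*o^2 - 10*o - 4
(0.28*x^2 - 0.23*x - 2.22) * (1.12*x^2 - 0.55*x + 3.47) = 0.3136*x^4 - 0.4116*x^3 - 1.3883*x^2 + 0.4229*x - 7.7034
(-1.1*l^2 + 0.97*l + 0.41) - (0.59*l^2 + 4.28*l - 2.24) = -1.69*l^2 - 3.31*l + 2.65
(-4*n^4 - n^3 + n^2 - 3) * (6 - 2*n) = 8*n^5 - 22*n^4 - 8*n^3 + 6*n^2 + 6*n - 18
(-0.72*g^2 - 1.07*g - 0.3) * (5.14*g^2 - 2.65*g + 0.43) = -3.7008*g^4 - 3.5918*g^3 + 0.9839*g^2 + 0.3349*g - 0.129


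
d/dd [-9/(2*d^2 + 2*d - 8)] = 9*(2*d + 1)/(2*(d^2 + d - 4)^2)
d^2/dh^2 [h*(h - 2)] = 2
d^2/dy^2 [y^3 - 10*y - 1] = 6*y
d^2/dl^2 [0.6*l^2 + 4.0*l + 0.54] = 1.20000000000000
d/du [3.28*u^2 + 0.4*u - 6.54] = 6.56*u + 0.4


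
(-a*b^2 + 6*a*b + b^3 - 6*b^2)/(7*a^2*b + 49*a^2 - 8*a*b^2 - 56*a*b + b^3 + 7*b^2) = b*(6 - b)/(7*a*b + 49*a - b^2 - 7*b)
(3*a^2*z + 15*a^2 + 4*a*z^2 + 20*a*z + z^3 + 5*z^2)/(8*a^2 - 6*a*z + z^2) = (3*a^2*z + 15*a^2 + 4*a*z^2 + 20*a*z + z^3 + 5*z^2)/(8*a^2 - 6*a*z + z^2)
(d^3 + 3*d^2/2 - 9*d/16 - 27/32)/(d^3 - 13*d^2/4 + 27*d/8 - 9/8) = (8*d^2 + 18*d + 9)/(4*(2*d^2 - 5*d + 3))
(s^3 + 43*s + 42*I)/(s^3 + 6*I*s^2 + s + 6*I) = (s - 7*I)/(s - I)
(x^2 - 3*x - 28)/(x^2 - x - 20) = (x - 7)/(x - 5)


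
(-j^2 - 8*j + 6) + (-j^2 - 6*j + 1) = -2*j^2 - 14*j + 7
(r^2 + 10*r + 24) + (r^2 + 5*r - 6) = 2*r^2 + 15*r + 18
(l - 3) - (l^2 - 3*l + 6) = -l^2 + 4*l - 9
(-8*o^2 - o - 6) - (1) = -8*o^2 - o - 7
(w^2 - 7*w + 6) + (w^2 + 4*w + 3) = 2*w^2 - 3*w + 9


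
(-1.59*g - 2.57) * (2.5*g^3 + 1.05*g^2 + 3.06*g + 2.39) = -3.975*g^4 - 8.0945*g^3 - 7.5639*g^2 - 11.6643*g - 6.1423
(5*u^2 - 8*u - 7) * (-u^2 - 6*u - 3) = -5*u^4 - 22*u^3 + 40*u^2 + 66*u + 21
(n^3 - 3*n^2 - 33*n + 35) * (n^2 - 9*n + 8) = n^5 - 12*n^4 + 2*n^3 + 308*n^2 - 579*n + 280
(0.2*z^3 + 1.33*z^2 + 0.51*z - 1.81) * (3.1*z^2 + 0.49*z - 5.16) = 0.62*z^5 + 4.221*z^4 + 1.2007*z^3 - 12.2239*z^2 - 3.5185*z + 9.3396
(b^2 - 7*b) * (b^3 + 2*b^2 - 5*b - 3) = b^5 - 5*b^4 - 19*b^3 + 32*b^2 + 21*b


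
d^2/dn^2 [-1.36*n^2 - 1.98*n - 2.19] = -2.72000000000000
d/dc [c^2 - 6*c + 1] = 2*c - 6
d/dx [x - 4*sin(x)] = 1 - 4*cos(x)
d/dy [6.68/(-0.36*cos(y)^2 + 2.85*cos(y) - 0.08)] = (19.038 - 4.8096*cos(y))*sin(y)/(0.36*cos(y)^2 - 2.85*cos(y) + 0.08)^2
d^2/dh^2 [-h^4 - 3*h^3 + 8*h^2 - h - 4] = -12*h^2 - 18*h + 16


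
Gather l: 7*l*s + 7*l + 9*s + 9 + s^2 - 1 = l*(7*s + 7) + s^2 + 9*s + 8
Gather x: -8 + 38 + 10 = 40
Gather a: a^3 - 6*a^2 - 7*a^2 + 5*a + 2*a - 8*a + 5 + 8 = a^3 - 13*a^2 - a + 13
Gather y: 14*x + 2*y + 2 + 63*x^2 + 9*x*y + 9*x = 63*x^2 + 23*x + y*(9*x + 2) + 2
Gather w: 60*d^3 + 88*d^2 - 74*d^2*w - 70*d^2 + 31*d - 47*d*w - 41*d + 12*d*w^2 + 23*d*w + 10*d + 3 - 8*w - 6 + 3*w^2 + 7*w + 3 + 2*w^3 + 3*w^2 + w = 60*d^3 + 18*d^2 + 2*w^3 + w^2*(12*d + 6) + w*(-74*d^2 - 24*d)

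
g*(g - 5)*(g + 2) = g^3 - 3*g^2 - 10*g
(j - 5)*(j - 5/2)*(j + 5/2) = j^3 - 5*j^2 - 25*j/4 + 125/4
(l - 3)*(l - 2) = l^2 - 5*l + 6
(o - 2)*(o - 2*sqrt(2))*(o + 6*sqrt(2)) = o^3 - 2*o^2 + 4*sqrt(2)*o^2 - 24*o - 8*sqrt(2)*o + 48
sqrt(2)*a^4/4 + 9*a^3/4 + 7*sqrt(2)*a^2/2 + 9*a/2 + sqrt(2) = (a/2 + sqrt(2)/2)*(a + sqrt(2)/2)*(a + 2*sqrt(2))*(sqrt(2)*a/2 + 1)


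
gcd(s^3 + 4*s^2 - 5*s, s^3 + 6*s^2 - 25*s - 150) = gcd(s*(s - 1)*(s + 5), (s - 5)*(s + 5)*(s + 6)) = s + 5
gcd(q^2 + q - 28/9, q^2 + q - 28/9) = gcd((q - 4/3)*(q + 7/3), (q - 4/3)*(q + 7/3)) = q^2 + q - 28/9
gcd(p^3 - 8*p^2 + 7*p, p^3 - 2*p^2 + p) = p^2 - p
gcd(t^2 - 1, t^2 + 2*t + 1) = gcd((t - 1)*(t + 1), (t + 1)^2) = t + 1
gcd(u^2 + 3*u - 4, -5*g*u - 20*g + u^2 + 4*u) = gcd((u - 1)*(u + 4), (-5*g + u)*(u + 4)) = u + 4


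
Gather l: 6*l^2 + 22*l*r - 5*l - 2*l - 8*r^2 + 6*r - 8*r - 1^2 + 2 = 6*l^2 + l*(22*r - 7) - 8*r^2 - 2*r + 1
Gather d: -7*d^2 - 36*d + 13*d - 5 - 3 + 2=-7*d^2 - 23*d - 6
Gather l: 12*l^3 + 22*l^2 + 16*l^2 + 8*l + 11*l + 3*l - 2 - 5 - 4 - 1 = 12*l^3 + 38*l^2 + 22*l - 12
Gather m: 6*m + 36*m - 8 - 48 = 42*m - 56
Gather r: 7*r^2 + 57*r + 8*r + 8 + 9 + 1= 7*r^2 + 65*r + 18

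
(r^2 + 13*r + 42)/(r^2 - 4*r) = (r^2 + 13*r + 42)/(r*(r - 4))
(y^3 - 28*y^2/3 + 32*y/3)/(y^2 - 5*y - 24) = y*(3*y - 4)/(3*(y + 3))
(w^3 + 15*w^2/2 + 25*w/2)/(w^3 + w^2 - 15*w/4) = 2*(w + 5)/(2*w - 3)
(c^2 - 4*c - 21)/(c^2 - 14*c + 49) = (c + 3)/(c - 7)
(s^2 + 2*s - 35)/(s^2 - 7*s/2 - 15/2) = 2*(s + 7)/(2*s + 3)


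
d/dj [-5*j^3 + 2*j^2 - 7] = j*(4 - 15*j)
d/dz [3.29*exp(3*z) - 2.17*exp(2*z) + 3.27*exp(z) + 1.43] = (9.87*exp(2*z) - 4.34*exp(z) + 3.27)*exp(z)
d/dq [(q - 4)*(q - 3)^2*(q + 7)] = 4*q^3 - 9*q^2 - 74*q + 195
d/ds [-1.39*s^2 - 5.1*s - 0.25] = -2.78*s - 5.1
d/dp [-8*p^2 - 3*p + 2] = -16*p - 3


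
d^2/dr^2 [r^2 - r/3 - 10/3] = 2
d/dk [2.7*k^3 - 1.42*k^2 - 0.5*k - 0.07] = 8.1*k^2 - 2.84*k - 0.5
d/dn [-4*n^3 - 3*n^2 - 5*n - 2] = -12*n^2 - 6*n - 5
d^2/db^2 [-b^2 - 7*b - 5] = -2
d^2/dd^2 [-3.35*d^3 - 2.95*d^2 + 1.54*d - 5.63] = -20.1*d - 5.9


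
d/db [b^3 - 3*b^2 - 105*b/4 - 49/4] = 3*b^2 - 6*b - 105/4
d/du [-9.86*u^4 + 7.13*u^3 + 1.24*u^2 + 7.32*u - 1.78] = -39.44*u^3 + 21.39*u^2 + 2.48*u + 7.32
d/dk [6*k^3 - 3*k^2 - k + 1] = 18*k^2 - 6*k - 1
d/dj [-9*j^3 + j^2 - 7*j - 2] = -27*j^2 + 2*j - 7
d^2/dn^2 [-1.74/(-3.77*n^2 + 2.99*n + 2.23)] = (49.460892*n^2 - 39.227604*n - 1.74*(7.54*n - 2.99)*(15.08*n - 5.98) - 29.256708)/(-3.77*n^2 + 2.99*n + 2.23)^3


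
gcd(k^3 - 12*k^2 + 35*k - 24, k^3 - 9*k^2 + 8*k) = k^2 - 9*k + 8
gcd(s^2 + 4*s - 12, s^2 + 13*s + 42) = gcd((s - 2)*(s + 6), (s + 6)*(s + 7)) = s + 6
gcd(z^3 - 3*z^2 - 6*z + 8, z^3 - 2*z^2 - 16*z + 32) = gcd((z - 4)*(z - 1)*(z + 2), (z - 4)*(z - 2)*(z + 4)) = z - 4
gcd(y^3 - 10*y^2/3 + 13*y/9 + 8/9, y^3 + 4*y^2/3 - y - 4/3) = y - 1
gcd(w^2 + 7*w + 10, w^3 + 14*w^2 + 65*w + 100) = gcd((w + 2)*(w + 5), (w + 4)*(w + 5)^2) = w + 5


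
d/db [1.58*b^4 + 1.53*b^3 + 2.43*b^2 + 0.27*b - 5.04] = 6.32*b^3 + 4.59*b^2 + 4.86*b + 0.27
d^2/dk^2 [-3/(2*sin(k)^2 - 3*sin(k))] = 3*(16*sin(k) - 18 - 15/sin(k) + 36/sin(k)^2 - 18/sin(k)^3)/(2*sin(k) - 3)^3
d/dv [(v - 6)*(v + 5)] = 2*v - 1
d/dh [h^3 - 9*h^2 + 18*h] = 3*h^2 - 18*h + 18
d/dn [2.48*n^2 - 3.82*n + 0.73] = 4.96*n - 3.82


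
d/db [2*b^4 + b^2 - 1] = 8*b^3 + 2*b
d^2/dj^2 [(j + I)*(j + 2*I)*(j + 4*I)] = 6*j + 14*I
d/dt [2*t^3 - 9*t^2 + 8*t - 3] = 6*t^2 - 18*t + 8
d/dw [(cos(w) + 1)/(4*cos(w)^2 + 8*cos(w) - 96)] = (cos(w)^2 + 2*cos(w) + 26)*sin(w)/(4*(cos(w)^2 + 2*cos(w) - 24)^2)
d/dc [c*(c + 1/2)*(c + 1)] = 3*c^2 + 3*c + 1/2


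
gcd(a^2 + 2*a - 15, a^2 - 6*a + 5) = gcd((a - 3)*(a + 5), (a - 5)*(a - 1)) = 1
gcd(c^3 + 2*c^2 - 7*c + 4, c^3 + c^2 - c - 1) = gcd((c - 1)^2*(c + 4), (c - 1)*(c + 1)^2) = c - 1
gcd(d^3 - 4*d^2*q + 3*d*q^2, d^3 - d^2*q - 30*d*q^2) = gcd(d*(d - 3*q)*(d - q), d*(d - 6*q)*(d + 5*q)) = d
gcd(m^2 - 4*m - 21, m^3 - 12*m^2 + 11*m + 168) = m^2 - 4*m - 21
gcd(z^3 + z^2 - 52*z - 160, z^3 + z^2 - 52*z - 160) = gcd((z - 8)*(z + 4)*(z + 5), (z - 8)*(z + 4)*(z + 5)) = z^3 + z^2 - 52*z - 160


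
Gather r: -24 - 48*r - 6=-48*r - 30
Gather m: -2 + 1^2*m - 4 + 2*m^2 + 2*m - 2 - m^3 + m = -m^3 + 2*m^2 + 4*m - 8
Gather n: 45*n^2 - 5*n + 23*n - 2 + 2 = 45*n^2 + 18*n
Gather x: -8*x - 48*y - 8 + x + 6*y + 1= -7*x - 42*y - 7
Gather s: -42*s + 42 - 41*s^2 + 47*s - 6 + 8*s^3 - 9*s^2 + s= 8*s^3 - 50*s^2 + 6*s + 36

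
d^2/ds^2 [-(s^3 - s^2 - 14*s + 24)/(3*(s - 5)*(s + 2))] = 4*(-s^3 - 66*s^2 + 168*s - 388)/(3*(s^6 - 9*s^5 - 3*s^4 + 153*s^3 + 30*s^2 - 900*s - 1000))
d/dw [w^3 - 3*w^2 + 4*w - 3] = 3*w^2 - 6*w + 4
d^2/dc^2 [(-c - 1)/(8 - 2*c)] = 5/(c - 4)^3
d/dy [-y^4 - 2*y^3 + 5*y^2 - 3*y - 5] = -4*y^3 - 6*y^2 + 10*y - 3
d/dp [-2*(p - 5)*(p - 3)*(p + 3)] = -6*p^2 + 20*p + 18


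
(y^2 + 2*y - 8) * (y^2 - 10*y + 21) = y^4 - 8*y^3 - 7*y^2 + 122*y - 168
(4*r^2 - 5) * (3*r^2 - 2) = 12*r^4 - 23*r^2 + 10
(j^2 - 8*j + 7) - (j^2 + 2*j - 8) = 15 - 10*j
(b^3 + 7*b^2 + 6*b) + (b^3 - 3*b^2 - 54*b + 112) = 2*b^3 + 4*b^2 - 48*b + 112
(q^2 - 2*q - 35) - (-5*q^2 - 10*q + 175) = 6*q^2 + 8*q - 210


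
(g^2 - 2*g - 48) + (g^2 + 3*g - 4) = 2*g^2 + g - 52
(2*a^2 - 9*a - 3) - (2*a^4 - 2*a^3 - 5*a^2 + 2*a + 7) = -2*a^4 + 2*a^3 + 7*a^2 - 11*a - 10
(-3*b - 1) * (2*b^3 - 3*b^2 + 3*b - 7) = -6*b^4 + 7*b^3 - 6*b^2 + 18*b + 7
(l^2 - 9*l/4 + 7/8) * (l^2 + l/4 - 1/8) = l^4 - 2*l^3 + 3*l^2/16 + l/2 - 7/64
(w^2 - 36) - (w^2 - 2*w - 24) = 2*w - 12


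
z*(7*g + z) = 7*g*z + z^2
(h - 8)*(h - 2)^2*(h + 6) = h^4 - 6*h^3 - 36*h^2 + 184*h - 192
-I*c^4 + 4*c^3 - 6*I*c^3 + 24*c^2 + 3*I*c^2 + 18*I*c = c*(c + 6)*(c + 3*I)*(-I*c + 1)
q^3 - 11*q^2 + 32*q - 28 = (q - 7)*(q - 2)^2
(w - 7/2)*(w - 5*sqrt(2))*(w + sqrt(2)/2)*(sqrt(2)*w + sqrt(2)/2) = sqrt(2)*w^4 - 9*w^3 - 3*sqrt(2)*w^3 - 27*sqrt(2)*w^2/4 + 27*w^2 + 63*w/4 + 15*sqrt(2)*w + 35*sqrt(2)/4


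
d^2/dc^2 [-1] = 0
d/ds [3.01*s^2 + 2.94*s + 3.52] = 6.02*s + 2.94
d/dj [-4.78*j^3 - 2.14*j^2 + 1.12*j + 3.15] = -14.34*j^2 - 4.28*j + 1.12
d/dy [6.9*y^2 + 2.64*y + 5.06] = 13.8*y + 2.64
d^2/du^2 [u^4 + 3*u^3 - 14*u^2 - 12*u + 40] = 12*u^2 + 18*u - 28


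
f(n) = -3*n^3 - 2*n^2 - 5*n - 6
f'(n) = -9*n^2 - 4*n - 5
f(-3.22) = 89.52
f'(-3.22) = -85.44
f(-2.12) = 24.20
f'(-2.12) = -36.97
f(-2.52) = 41.91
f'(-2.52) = -52.07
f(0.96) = -15.30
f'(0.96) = -17.13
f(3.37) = -160.38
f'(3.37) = -120.69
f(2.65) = -89.12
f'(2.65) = -78.80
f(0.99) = -15.82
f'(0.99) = -17.78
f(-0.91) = -0.85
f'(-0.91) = -8.81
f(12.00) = -5538.00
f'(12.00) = -1349.00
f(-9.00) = 2064.00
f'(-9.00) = -698.00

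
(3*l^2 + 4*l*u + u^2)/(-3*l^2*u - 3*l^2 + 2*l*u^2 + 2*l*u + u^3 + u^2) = (l + u)/(-l*u - l + u^2 + u)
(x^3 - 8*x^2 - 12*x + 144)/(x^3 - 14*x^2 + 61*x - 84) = (x^3 - 8*x^2 - 12*x + 144)/(x^3 - 14*x^2 + 61*x - 84)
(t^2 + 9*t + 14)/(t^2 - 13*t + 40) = (t^2 + 9*t + 14)/(t^2 - 13*t + 40)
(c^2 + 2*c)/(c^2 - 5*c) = (c + 2)/(c - 5)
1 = 1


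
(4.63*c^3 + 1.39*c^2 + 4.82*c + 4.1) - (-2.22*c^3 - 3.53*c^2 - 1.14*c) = 6.85*c^3 + 4.92*c^2 + 5.96*c + 4.1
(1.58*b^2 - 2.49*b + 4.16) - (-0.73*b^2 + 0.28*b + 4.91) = 2.31*b^2 - 2.77*b - 0.75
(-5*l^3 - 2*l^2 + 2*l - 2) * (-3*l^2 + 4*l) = 15*l^5 - 14*l^4 - 14*l^3 + 14*l^2 - 8*l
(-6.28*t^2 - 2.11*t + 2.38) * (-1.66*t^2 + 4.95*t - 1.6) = 10.4248*t^4 - 27.5834*t^3 - 4.3473*t^2 + 15.157*t - 3.808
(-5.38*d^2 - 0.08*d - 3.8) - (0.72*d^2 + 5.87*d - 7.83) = -6.1*d^2 - 5.95*d + 4.03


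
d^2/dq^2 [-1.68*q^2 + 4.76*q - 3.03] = -3.36000000000000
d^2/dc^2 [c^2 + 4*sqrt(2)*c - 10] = 2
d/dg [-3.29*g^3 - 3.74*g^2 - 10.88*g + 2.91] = -9.87*g^2 - 7.48*g - 10.88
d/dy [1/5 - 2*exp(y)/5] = -2*exp(y)/5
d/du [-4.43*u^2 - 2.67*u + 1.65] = -8.86*u - 2.67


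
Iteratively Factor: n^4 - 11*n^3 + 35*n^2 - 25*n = (n)*(n^3 - 11*n^2 + 35*n - 25) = n*(n - 1)*(n^2 - 10*n + 25) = n*(n - 5)*(n - 1)*(n - 5)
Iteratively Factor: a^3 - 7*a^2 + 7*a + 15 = (a - 5)*(a^2 - 2*a - 3) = (a - 5)*(a - 3)*(a + 1)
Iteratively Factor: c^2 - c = (c)*(c - 1)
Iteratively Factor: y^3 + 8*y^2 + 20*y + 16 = (y + 2)*(y^2 + 6*y + 8) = (y + 2)*(y + 4)*(y + 2)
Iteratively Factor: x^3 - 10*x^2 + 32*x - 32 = (x - 4)*(x^2 - 6*x + 8) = (x - 4)^2*(x - 2)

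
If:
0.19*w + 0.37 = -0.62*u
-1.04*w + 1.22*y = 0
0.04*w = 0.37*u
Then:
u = -0.16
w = -1.44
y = -1.23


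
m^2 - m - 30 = (m - 6)*(m + 5)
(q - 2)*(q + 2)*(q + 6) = q^3 + 6*q^2 - 4*q - 24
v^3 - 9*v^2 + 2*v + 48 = (v - 8)*(v - 3)*(v + 2)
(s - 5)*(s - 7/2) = s^2 - 17*s/2 + 35/2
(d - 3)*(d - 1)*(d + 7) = d^3 + 3*d^2 - 25*d + 21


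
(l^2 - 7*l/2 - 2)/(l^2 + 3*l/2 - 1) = (2*l^2 - 7*l - 4)/(2*l^2 + 3*l - 2)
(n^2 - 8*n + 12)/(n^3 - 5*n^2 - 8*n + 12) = (n - 2)/(n^2 + n - 2)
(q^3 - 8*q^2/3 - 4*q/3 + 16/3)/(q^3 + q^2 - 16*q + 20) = (q + 4/3)/(q + 5)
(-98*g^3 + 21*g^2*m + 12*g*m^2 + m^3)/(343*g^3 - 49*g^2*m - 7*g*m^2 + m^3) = (-14*g^2 + 5*g*m + m^2)/(49*g^2 - 14*g*m + m^2)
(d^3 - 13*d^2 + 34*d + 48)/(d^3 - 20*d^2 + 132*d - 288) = (d + 1)/(d - 6)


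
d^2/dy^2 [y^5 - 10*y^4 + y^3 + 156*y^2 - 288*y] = 20*y^3 - 120*y^2 + 6*y + 312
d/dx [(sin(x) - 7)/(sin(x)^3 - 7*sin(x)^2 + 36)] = (-2*sin(x)^3 + 28*sin(x)^2 - 98*sin(x) + 36)*cos(x)/(sin(x)^3 - 7*sin(x)^2 + 36)^2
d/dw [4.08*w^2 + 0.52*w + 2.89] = 8.16*w + 0.52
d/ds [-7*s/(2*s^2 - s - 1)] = 7*(2*s^2 + 1)/(4*s^4 - 4*s^3 - 3*s^2 + 2*s + 1)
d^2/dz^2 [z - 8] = 0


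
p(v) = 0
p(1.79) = 0.00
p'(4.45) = 0.00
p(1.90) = 0.00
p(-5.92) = 0.00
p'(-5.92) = 0.00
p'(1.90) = 0.00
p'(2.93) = 0.00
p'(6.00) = 0.00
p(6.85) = 0.00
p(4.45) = 0.00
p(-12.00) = 0.00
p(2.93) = 0.00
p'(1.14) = 0.00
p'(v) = 0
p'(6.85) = 0.00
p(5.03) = 0.00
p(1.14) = 0.00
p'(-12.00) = 0.00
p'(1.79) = 0.00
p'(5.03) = 0.00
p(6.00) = 0.00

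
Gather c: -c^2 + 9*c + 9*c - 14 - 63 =-c^2 + 18*c - 77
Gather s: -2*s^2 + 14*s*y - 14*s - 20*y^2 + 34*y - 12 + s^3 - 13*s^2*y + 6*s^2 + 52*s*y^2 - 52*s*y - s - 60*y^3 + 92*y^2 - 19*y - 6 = s^3 + s^2*(4 - 13*y) + s*(52*y^2 - 38*y - 15) - 60*y^3 + 72*y^2 + 15*y - 18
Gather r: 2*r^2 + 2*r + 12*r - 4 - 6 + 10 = 2*r^2 + 14*r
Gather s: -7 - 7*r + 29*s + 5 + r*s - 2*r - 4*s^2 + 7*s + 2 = -9*r - 4*s^2 + s*(r + 36)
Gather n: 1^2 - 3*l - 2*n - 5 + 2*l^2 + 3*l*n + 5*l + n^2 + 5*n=2*l^2 + 2*l + n^2 + n*(3*l + 3) - 4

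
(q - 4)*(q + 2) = q^2 - 2*q - 8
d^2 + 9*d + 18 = (d + 3)*(d + 6)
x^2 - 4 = (x - 2)*(x + 2)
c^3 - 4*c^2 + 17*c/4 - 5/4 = (c - 5/2)*(c - 1)*(c - 1/2)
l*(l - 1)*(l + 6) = l^3 + 5*l^2 - 6*l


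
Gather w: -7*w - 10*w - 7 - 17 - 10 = -17*w - 34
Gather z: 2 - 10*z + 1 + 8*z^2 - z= 8*z^2 - 11*z + 3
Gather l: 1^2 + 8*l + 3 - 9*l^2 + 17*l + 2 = -9*l^2 + 25*l + 6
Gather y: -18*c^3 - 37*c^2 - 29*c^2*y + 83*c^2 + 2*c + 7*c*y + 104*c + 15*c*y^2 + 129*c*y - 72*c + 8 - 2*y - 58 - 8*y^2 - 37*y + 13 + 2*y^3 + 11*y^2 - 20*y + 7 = -18*c^3 + 46*c^2 + 34*c + 2*y^3 + y^2*(15*c + 3) + y*(-29*c^2 + 136*c - 59) - 30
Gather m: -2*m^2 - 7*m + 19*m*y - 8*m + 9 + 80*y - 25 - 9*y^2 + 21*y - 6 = -2*m^2 + m*(19*y - 15) - 9*y^2 + 101*y - 22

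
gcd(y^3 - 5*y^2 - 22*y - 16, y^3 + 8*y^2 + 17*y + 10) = y^2 + 3*y + 2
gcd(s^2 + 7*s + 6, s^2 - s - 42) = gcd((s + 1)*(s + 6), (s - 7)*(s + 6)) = s + 6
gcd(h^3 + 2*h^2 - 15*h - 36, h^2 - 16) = h - 4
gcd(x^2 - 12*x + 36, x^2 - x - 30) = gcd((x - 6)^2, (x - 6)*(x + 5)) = x - 6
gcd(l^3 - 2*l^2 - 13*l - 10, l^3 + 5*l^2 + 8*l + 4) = l^2 + 3*l + 2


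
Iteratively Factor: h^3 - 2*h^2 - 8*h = (h + 2)*(h^2 - 4*h) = (h - 4)*(h + 2)*(h)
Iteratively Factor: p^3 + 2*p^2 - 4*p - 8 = (p + 2)*(p^2 - 4) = (p + 2)^2*(p - 2)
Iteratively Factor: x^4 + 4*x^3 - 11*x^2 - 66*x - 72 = (x + 3)*(x^3 + x^2 - 14*x - 24) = (x + 3)^2*(x^2 - 2*x - 8) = (x - 4)*(x + 3)^2*(x + 2)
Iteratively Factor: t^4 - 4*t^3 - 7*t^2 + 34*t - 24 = (t - 4)*(t^3 - 7*t + 6) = (t - 4)*(t + 3)*(t^2 - 3*t + 2) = (t - 4)*(t - 1)*(t + 3)*(t - 2)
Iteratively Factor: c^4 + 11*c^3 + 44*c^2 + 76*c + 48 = (c + 4)*(c^3 + 7*c^2 + 16*c + 12) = (c + 2)*(c + 4)*(c^2 + 5*c + 6) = (c + 2)*(c + 3)*(c + 4)*(c + 2)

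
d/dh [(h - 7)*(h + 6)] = 2*h - 1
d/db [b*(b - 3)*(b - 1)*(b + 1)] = 4*b^3 - 9*b^2 - 2*b + 3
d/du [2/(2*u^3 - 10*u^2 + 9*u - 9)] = 2*(-6*u^2 + 20*u - 9)/(2*u^3 - 10*u^2 + 9*u - 9)^2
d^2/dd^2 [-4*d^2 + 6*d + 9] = -8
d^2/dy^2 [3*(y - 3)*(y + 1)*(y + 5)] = 18*y + 18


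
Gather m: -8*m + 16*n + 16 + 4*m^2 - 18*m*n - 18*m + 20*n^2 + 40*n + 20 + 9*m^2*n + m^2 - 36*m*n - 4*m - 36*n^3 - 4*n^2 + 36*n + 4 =m^2*(9*n + 5) + m*(-54*n - 30) - 36*n^3 + 16*n^2 + 92*n + 40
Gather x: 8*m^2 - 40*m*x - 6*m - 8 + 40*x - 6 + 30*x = 8*m^2 - 6*m + x*(70 - 40*m) - 14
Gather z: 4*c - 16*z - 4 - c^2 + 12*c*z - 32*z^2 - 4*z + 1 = -c^2 + 4*c - 32*z^2 + z*(12*c - 20) - 3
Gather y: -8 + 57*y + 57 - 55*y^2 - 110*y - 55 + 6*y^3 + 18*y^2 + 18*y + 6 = 6*y^3 - 37*y^2 - 35*y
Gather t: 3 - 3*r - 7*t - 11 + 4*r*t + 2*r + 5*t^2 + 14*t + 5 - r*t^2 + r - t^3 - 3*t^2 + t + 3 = -t^3 + t^2*(2 - r) + t*(4*r + 8)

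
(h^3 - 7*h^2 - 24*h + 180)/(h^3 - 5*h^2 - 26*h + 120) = (h - 6)/(h - 4)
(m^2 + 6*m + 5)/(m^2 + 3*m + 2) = (m + 5)/(m + 2)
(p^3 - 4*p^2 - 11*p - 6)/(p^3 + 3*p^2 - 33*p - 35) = (p^2 - 5*p - 6)/(p^2 + 2*p - 35)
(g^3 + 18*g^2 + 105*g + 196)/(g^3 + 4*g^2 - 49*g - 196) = (g + 7)/(g - 7)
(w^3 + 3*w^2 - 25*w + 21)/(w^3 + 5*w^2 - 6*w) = (w^2 + 4*w - 21)/(w*(w + 6))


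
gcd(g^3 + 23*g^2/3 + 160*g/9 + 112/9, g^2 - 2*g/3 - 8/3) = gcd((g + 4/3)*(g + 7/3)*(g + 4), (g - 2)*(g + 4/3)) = g + 4/3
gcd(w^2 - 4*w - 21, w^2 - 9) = w + 3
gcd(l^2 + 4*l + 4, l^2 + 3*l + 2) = l + 2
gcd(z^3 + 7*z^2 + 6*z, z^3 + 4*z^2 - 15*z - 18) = z^2 + 7*z + 6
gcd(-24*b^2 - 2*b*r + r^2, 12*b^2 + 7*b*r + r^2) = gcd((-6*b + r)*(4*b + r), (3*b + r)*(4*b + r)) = 4*b + r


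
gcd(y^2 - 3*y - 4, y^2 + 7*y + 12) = 1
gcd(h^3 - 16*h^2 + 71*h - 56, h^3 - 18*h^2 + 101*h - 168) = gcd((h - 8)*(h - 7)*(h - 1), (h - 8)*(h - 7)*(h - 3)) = h^2 - 15*h + 56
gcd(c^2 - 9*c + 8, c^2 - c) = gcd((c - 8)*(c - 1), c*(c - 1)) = c - 1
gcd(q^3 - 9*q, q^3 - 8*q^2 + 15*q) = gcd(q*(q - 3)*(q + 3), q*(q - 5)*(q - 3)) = q^2 - 3*q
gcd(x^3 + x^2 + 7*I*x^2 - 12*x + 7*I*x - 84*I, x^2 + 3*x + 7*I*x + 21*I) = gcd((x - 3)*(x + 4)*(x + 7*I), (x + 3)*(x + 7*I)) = x + 7*I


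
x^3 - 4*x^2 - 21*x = x*(x - 7)*(x + 3)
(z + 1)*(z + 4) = z^2 + 5*z + 4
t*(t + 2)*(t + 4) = t^3 + 6*t^2 + 8*t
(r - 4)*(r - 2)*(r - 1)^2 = r^4 - 8*r^3 + 21*r^2 - 22*r + 8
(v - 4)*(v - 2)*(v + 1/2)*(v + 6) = v^4 + v^3/2 - 28*v^2 + 34*v + 24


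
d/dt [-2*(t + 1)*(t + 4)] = -4*t - 10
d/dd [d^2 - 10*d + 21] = 2*d - 10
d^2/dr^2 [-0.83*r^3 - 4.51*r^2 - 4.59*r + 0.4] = -4.98*r - 9.02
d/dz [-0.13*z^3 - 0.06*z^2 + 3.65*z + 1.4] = -0.39*z^2 - 0.12*z + 3.65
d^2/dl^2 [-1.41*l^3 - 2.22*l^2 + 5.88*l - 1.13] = -8.46*l - 4.44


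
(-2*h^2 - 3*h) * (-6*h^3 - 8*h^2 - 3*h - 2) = 12*h^5 + 34*h^4 + 30*h^3 + 13*h^2 + 6*h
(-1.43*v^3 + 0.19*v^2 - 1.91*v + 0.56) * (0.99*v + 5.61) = -1.4157*v^4 - 7.8342*v^3 - 0.825*v^2 - 10.1607*v + 3.1416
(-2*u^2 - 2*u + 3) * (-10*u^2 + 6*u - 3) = 20*u^4 + 8*u^3 - 36*u^2 + 24*u - 9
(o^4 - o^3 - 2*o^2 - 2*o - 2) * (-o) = -o^5 + o^4 + 2*o^3 + 2*o^2 + 2*o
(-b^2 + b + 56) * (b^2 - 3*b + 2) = -b^4 + 4*b^3 + 51*b^2 - 166*b + 112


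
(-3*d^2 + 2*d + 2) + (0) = -3*d^2 + 2*d + 2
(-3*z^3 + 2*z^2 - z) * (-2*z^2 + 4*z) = 6*z^5 - 16*z^4 + 10*z^3 - 4*z^2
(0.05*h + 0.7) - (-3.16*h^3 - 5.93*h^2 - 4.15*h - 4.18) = 3.16*h^3 + 5.93*h^2 + 4.2*h + 4.88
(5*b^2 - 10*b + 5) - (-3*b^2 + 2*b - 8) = 8*b^2 - 12*b + 13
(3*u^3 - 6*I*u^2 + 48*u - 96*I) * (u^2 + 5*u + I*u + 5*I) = 3*u^5 + 15*u^4 - 3*I*u^4 + 54*u^3 - 15*I*u^3 + 270*u^2 - 48*I*u^2 + 96*u - 240*I*u + 480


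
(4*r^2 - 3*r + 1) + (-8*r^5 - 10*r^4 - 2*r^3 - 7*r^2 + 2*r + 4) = -8*r^5 - 10*r^4 - 2*r^3 - 3*r^2 - r + 5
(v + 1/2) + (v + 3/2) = 2*v + 2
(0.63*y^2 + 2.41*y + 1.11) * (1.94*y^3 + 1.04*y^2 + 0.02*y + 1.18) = 1.2222*y^5 + 5.3306*y^4 + 4.6724*y^3 + 1.946*y^2 + 2.866*y + 1.3098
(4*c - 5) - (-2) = 4*c - 3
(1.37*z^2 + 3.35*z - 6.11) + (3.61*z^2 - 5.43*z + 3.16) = 4.98*z^2 - 2.08*z - 2.95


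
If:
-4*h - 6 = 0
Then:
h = -3/2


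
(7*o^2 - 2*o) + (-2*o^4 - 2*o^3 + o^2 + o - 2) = -2*o^4 - 2*o^3 + 8*o^2 - o - 2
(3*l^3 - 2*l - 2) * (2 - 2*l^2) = -6*l^5 + 10*l^3 + 4*l^2 - 4*l - 4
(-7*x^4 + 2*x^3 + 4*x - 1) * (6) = -42*x^4 + 12*x^3 + 24*x - 6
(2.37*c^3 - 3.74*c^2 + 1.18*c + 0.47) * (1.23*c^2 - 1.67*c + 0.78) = 2.9151*c^5 - 8.5581*c^4 + 9.5458*c^3 - 4.3097*c^2 + 0.1355*c + 0.3666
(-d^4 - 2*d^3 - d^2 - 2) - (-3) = -d^4 - 2*d^3 - d^2 + 1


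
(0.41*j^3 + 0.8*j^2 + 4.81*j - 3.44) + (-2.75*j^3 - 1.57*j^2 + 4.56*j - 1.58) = -2.34*j^3 - 0.77*j^2 + 9.37*j - 5.02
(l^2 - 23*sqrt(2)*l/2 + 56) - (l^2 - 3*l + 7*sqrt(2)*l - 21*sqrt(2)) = -37*sqrt(2)*l/2 + 3*l + 21*sqrt(2) + 56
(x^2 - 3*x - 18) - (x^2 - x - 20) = 2 - 2*x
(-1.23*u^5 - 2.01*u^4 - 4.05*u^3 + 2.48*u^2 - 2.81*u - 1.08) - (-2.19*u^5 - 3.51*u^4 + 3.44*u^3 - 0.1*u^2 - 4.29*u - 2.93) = 0.96*u^5 + 1.5*u^4 - 7.49*u^3 + 2.58*u^2 + 1.48*u + 1.85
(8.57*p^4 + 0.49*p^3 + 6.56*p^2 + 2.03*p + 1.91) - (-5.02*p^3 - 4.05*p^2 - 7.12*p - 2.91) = 8.57*p^4 + 5.51*p^3 + 10.61*p^2 + 9.15*p + 4.82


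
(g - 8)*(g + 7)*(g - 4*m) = g^3 - 4*g^2*m - g^2 + 4*g*m - 56*g + 224*m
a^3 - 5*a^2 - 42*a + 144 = (a - 8)*(a - 3)*(a + 6)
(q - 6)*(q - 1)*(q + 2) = q^3 - 5*q^2 - 8*q + 12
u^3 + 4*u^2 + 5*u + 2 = (u + 1)^2*(u + 2)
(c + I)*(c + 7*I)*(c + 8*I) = c^3 + 16*I*c^2 - 71*c - 56*I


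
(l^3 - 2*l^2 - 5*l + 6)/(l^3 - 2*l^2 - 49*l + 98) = (l^3 - 2*l^2 - 5*l + 6)/(l^3 - 2*l^2 - 49*l + 98)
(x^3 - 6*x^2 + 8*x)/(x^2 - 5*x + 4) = x*(x - 2)/(x - 1)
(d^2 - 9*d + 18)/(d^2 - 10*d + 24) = (d - 3)/(d - 4)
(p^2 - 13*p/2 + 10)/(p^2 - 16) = (p - 5/2)/(p + 4)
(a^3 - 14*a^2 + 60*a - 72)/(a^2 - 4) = (a^2 - 12*a + 36)/(a + 2)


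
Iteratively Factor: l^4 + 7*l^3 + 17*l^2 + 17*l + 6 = (l + 1)*(l^3 + 6*l^2 + 11*l + 6) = (l + 1)*(l + 3)*(l^2 + 3*l + 2) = (l + 1)^2*(l + 3)*(l + 2)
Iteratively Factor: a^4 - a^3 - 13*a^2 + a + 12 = (a - 4)*(a^3 + 3*a^2 - a - 3) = (a - 4)*(a + 3)*(a^2 - 1) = (a - 4)*(a - 1)*(a + 3)*(a + 1)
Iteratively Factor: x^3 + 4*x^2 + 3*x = (x)*(x^2 + 4*x + 3) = x*(x + 3)*(x + 1)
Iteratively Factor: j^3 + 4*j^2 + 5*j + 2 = (j + 2)*(j^2 + 2*j + 1) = (j + 1)*(j + 2)*(j + 1)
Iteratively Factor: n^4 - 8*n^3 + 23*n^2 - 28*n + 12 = (n - 2)*(n^3 - 6*n^2 + 11*n - 6) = (n - 2)*(n - 1)*(n^2 - 5*n + 6) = (n - 2)^2*(n - 1)*(n - 3)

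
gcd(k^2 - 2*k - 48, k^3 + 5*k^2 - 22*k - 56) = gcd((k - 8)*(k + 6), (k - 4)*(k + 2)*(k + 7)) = 1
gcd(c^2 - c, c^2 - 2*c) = c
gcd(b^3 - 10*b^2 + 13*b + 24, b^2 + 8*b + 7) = b + 1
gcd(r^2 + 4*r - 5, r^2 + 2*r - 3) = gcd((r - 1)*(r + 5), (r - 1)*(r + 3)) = r - 1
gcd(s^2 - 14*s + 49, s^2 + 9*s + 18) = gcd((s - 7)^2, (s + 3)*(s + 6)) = 1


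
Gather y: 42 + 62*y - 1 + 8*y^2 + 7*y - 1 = 8*y^2 + 69*y + 40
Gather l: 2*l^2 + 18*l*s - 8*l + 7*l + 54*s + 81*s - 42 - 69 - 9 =2*l^2 + l*(18*s - 1) + 135*s - 120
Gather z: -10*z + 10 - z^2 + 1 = -z^2 - 10*z + 11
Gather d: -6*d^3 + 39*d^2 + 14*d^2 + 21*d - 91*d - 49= -6*d^3 + 53*d^2 - 70*d - 49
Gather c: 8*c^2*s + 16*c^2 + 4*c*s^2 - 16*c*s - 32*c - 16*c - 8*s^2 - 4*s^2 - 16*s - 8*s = c^2*(8*s + 16) + c*(4*s^2 - 16*s - 48) - 12*s^2 - 24*s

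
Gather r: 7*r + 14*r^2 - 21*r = 14*r^2 - 14*r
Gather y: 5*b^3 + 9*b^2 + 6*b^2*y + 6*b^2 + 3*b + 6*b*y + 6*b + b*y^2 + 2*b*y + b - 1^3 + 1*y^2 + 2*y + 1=5*b^3 + 15*b^2 + 10*b + y^2*(b + 1) + y*(6*b^2 + 8*b + 2)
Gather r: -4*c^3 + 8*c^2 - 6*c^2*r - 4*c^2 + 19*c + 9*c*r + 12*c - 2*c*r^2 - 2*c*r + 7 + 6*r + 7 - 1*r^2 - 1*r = -4*c^3 + 4*c^2 + 31*c + r^2*(-2*c - 1) + r*(-6*c^2 + 7*c + 5) + 14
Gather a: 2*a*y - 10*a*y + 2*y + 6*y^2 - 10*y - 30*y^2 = -8*a*y - 24*y^2 - 8*y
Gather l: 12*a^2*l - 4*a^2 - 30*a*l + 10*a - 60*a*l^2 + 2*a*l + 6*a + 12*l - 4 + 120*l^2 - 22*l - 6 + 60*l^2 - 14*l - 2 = -4*a^2 + 16*a + l^2*(180 - 60*a) + l*(12*a^2 - 28*a - 24) - 12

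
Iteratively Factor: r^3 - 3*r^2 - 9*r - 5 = (r + 1)*(r^2 - 4*r - 5) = (r + 1)^2*(r - 5)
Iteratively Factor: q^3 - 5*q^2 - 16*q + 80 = (q - 4)*(q^2 - q - 20) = (q - 4)*(q + 4)*(q - 5)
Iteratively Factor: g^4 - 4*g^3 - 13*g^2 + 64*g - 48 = (g - 1)*(g^3 - 3*g^2 - 16*g + 48) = (g - 1)*(g + 4)*(g^2 - 7*g + 12) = (g - 3)*(g - 1)*(g + 4)*(g - 4)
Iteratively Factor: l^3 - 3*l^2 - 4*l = (l + 1)*(l^2 - 4*l) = l*(l + 1)*(l - 4)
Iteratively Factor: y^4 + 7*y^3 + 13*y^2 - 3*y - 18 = (y + 2)*(y^3 + 5*y^2 + 3*y - 9) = (y + 2)*(y + 3)*(y^2 + 2*y - 3) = (y + 2)*(y + 3)^2*(y - 1)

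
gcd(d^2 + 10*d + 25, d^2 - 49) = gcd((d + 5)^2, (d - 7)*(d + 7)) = 1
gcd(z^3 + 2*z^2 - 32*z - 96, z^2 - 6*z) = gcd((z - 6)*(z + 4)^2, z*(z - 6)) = z - 6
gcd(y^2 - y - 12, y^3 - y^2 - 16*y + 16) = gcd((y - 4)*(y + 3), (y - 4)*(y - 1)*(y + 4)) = y - 4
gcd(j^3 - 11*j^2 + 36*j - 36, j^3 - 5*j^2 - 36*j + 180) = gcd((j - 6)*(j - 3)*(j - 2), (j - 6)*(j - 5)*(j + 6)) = j - 6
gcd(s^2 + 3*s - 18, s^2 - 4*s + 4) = 1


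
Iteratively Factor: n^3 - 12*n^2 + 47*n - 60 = (n - 3)*(n^2 - 9*n + 20) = (n - 5)*(n - 3)*(n - 4)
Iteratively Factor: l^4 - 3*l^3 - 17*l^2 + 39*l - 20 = (l - 5)*(l^3 + 2*l^2 - 7*l + 4) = (l - 5)*(l + 4)*(l^2 - 2*l + 1) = (l - 5)*(l - 1)*(l + 4)*(l - 1)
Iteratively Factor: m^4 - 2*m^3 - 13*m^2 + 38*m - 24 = (m - 2)*(m^3 - 13*m + 12) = (m - 3)*(m - 2)*(m^2 + 3*m - 4) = (m - 3)*(m - 2)*(m + 4)*(m - 1)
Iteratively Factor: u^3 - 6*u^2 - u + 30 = (u + 2)*(u^2 - 8*u + 15) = (u - 3)*(u + 2)*(u - 5)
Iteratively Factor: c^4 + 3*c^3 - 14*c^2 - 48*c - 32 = (c - 4)*(c^3 + 7*c^2 + 14*c + 8) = (c - 4)*(c + 4)*(c^2 + 3*c + 2) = (c - 4)*(c + 2)*(c + 4)*(c + 1)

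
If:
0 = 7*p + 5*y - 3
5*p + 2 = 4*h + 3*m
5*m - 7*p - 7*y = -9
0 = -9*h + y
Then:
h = 271/1643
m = -996/1643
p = -1038/1643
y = 2439/1643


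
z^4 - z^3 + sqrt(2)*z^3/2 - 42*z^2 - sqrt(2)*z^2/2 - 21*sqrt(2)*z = z*(z - 7)*(z + 6)*(z + sqrt(2)/2)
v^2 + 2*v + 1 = (v + 1)^2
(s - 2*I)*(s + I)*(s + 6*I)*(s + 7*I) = s^4 + 12*I*s^3 - 27*s^2 + 68*I*s - 84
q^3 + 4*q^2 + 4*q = q*(q + 2)^2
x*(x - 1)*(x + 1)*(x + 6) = x^4 + 6*x^3 - x^2 - 6*x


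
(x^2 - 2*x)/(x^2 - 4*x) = (x - 2)/(x - 4)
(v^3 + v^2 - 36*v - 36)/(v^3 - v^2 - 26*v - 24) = (v + 6)/(v + 4)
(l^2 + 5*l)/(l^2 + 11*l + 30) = l/(l + 6)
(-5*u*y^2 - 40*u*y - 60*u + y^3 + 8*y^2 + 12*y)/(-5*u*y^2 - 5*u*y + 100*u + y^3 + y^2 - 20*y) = (y^2 + 8*y + 12)/(y^2 + y - 20)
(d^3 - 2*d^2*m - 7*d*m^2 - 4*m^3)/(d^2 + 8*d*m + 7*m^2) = (d^2 - 3*d*m - 4*m^2)/(d + 7*m)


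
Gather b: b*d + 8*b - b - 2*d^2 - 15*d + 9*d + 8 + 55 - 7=b*(d + 7) - 2*d^2 - 6*d + 56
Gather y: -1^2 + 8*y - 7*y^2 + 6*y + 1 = -7*y^2 + 14*y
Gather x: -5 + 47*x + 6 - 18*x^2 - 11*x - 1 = -18*x^2 + 36*x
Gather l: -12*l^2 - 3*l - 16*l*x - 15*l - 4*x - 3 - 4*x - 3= -12*l^2 + l*(-16*x - 18) - 8*x - 6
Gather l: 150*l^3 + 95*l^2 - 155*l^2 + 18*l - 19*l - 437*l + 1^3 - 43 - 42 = 150*l^3 - 60*l^2 - 438*l - 84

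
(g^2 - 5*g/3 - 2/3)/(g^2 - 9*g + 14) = (g + 1/3)/(g - 7)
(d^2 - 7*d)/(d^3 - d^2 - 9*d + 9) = d*(d - 7)/(d^3 - d^2 - 9*d + 9)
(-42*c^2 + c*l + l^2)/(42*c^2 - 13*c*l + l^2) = (-7*c - l)/(7*c - l)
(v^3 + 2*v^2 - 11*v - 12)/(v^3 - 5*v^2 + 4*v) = (v^3 + 2*v^2 - 11*v - 12)/(v*(v^2 - 5*v + 4))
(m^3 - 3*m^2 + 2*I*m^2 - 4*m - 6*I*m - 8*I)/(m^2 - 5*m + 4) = (m^2 + m*(1 + 2*I) + 2*I)/(m - 1)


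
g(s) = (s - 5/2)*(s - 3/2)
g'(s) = 2*s - 4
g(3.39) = 1.68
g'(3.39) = 2.78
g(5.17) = 9.80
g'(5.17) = 6.34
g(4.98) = 8.63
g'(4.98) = 5.96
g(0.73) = 1.36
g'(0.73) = -2.54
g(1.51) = -0.01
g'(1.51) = -0.98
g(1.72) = -0.17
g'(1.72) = -0.56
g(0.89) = 0.98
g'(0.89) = -2.22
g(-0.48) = 5.90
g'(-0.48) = -4.96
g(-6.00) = 63.75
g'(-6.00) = -16.00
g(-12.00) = 195.75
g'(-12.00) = -28.00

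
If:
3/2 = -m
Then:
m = -3/2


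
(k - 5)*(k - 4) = k^2 - 9*k + 20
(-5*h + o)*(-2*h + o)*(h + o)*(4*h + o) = 40*h^4 + 22*h^3*o - 21*h^2*o^2 - 2*h*o^3 + o^4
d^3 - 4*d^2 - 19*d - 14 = (d - 7)*(d + 1)*(d + 2)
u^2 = u^2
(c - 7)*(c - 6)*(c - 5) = c^3 - 18*c^2 + 107*c - 210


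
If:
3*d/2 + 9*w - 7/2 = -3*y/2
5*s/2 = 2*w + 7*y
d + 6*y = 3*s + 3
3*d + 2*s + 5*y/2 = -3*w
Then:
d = 379/221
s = -100/51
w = 3/13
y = -508/663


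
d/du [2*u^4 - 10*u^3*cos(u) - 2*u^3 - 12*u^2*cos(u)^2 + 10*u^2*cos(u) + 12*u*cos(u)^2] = 10*u^3*sin(u) + 8*u^3 - 10*u^2*sin(u) + 12*u^2*sin(2*u) - 30*u^2*cos(u) - 6*u^2 - 12*sqrt(2)*u*sin(2*u + pi/4) + 20*u*cos(u) - 12*u + 6*cos(2*u) + 6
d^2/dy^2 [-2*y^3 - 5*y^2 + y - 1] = -12*y - 10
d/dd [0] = 0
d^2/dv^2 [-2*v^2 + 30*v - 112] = -4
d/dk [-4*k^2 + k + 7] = 1 - 8*k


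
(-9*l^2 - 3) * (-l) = 9*l^3 + 3*l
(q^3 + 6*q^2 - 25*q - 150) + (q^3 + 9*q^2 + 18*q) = 2*q^3 + 15*q^2 - 7*q - 150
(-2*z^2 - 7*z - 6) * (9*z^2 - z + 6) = -18*z^4 - 61*z^3 - 59*z^2 - 36*z - 36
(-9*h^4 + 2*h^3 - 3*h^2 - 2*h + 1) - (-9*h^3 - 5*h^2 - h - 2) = -9*h^4 + 11*h^3 + 2*h^2 - h + 3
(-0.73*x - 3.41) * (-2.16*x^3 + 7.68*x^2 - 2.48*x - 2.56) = 1.5768*x^4 + 1.7592*x^3 - 24.3784*x^2 + 10.3256*x + 8.7296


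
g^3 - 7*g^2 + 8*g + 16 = (g - 4)^2*(g + 1)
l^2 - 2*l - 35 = (l - 7)*(l + 5)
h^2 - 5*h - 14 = (h - 7)*(h + 2)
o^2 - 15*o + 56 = (o - 8)*(o - 7)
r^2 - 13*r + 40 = (r - 8)*(r - 5)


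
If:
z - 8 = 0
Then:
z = 8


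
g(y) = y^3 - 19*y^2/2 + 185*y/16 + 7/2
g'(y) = 3*y^2 - 19*y + 185/16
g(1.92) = -2.24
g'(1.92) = -13.86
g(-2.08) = -70.65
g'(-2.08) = 64.06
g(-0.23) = 0.33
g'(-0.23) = 16.09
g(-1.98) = -64.40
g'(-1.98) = 60.94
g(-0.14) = 1.69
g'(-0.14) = 14.28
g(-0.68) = -9.07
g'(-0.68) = 25.87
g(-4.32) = -304.36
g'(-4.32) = 149.63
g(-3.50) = -196.22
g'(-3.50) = 114.81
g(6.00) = -53.12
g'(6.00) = 5.56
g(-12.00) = -3231.25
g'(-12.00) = 671.56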